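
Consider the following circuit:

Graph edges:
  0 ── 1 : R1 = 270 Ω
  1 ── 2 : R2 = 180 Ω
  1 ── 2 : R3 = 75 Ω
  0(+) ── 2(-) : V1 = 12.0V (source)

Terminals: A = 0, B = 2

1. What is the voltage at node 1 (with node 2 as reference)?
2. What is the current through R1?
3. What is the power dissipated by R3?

Nodal analysis, taking node 2 as the 0 V reference.
Source V1 fixes V_0 = 12 V.
KCL at each unknown node (sum of currents leaving = 0; resistances in Ω):
  Node 1: (V_1 - 12)/270 + (V_1 - 0)/180 + (V_1 - 0)/75 = 0
Collecting terms: 0.02259 × V_1 = 0.04444  =>  V_1 = 1.967 V
Part 1:
  Read off the nodal solution: V_1 = 1.967 V
Part 2:
  I_R1 = (V_0 - V_1)/R1 = (12 - 1.967)/270 = 0.03716 A
  Magnitude: I_R1 = 0.03716 A
Part 3:
  I_R3 = (V_1 - V_2)/R3 = (1.967 - 0)/75 = 0.02623 A
  P_R3 = I_R3² × R3 = (0.02623)² × 75 = 0.0516 W

Final answers:
1. V_1 = 1.967 V
2. I_R1 = 0.03716 A
3. P_R3 = 0.0516 W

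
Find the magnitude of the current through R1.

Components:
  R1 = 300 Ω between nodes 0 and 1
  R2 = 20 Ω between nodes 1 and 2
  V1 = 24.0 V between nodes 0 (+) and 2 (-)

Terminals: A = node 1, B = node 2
Nodal analysis, taking node 2 as the 0 V reference.
Source V1 fixes V_0 = 24 V.
KCL at each unknown node (sum of currents leaving = 0; resistances in Ω):
  Node 1: (V_1 - 24)/300 + (V_1 - 0)/20 = 0
Collecting terms: 0.05333 × V_1 = 0.08  =>  V_1 = 1.5 V
I_R1 = (V_0 - V_1)/R1 = (24 - 1.5)/300 = 0.075 A
|I_R1| = 0.075 A

Final answer: |I_R1| = 0.075 A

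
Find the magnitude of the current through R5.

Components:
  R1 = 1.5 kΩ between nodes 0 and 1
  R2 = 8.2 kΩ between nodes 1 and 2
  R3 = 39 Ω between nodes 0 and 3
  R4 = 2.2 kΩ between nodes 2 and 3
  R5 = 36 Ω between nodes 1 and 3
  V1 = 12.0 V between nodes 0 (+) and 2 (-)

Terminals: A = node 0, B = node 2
Nodal analysis, taking node 2 as the 0 V reference.
Source V1 fixes V_0 = 12 V.
KCL at each unknown node (sum of currents leaving = 0; resistances in Ω):
  Node 1: (V_1 - 12)/1500 + (V_1 - 0)/8200 + (V_1 - V_3)/36 = 0
  Node 3: (V_3 - 12)/39 + (V_3 - 0)/2200 + (V_3 - V_1)/36 = 0
Collecting terms (coefficients in siemens):
  0.02857·V_1 - 0.02778·V_3 = 0.008
  0.05387·V_3 - 0.02778·V_1 = 0.3077
Determinant D = (0.02857)(0.05387) - (-0.02778)(-0.02778) = 0.0007674
V_1 = [(0.008)(0.05387) - (-0.02778)(0.3077)]/D = 11.7 V
V_3 = [(0.02857)(0.3077) - (0.008)(-0.02778)]/D = 11.74 V
I_R5 = (V_1 - V_3)/R5 = (11.7 - 11.74)/36 = -0.001227 A
|I_R5| = 0.001227 A

Final answer: |I_R5| = 0.001227 A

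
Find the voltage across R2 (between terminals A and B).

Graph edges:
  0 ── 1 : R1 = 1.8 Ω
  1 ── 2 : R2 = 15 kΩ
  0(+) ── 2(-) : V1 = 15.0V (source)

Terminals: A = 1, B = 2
R1 and R2 are in series across V1 (node 0 → node 1 → node 2), and the output A–B is taken across R2, so this is a voltage divider.
Series current: I = V1/(R1 + R2) = 15/(1.8 + 15000) = 15/15000 = 0.0009999 A
V_R2 = I × R2 = V1 × R2/(R1 + R2) = 15 × 15000/15000 = 15 V

Final answer: 15 V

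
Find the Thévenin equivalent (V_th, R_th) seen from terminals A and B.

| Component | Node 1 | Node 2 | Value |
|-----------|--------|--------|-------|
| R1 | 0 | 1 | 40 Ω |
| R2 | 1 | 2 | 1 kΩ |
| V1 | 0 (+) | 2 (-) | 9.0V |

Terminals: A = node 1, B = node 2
Step 1 — V_th is the open-circuit voltage V_A - V_B (nothing connected across the terminals).
Nodal analysis, taking node 2 as the 0 V reference.
Source V1 fixes V_0 = 9 V.
KCL at each unknown node (sum of currents leaving = 0; resistances in Ω):
  Node 1: (V_1 - 9)/40 + (V_1 - 0)/1000 = 0
Collecting terms: 0.026 × V_1 = 0.225  =>  V_1 = 8.654 V
V_th = V_1 - V_2 = 8.654 - 0 = 8.654 V
Step 2 — R_th: zero the source — replace V1 by a short circuit (node 2 merges into node 0) — and find the resistance seen between A (node 1) and B (node 0).
Reduce the network between node 1 (A) and node 0 (B) by series/parallel combination:
  Rp1 = R1 ‖ R2 (parallel, both between nodes 0 and 1) = 1/(1/40 + 1/1000) = 38.46 Ω
R_th = 38.46 Ω

Final answer: V_th = 8.654 V, R_th = 38.46 Ω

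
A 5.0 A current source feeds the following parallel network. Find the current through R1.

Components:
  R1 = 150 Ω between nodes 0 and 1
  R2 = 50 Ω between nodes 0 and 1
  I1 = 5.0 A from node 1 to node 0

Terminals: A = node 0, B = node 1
All resistors sit directly between nodes 0 and 1, so they are in parallel and share one voltage V; the full source current 5 A splits among them.
1/R_par = 1/150 + 1/50 = 0.02667 S  =>  R_par = 37.5 Ω
V = I × R_par = 5 × 37.5 = 187.5 V
I_R1 = V/R1 = 187.5/150 = 1.25 A

Final answer: 1.25 A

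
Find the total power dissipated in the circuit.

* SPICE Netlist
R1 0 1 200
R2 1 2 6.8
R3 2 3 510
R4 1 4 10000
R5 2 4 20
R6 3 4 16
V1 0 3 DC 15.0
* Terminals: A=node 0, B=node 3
Nodal analysis, taking node 3 as the 0 V reference.
Source V1 fixes V_0 = 15 V.
KCL at each unknown node (sum of currents leaving = 0; resistances in Ω):
  Node 1: (V_1 - 15)/200 + (V_1 - V_2)/6.8 + (V_1 - V_4)/10000 = 0
  Node 2: (V_2 - V_1)/6.8 + (V_2 - 0)/510 + (V_2 - V_4)/20 = 0
  Node 4: (V_4 - V_1)/10000 + (V_4 - V_2)/20 + (V_4 - 0)/16 = 0
Collecting terms (coefficients in siemens):
  0.1522·V_1 - 0.1471·V_2 - 0.0001·V_4 = 0.075
  0.199·V_2 - 0.1471·V_1 - 0.05·V_4 = 0
  0.1126·V_4 - 0.0001·V_1 - 0.05·V_2 = 0
Solving these 3 simultaneous equations (Gaussian elimination) gives:
  V_1 = 2.519 V, V_2 = 2.096 V, V_4 = 0.9328 V
Power in each resistor, P = (ΔV)²/R:
  P_R1 = (15 - 2.519)²/200 = 0.7789 W
  P_R2 = (2.519 - 2.096)²/6.8 = 0.02635 W
  P_R3 = (2.096 - 0)²/510 = 0.00861 W
  P_R4 = (2.519 - 0.9328)²/10000 = 0.0002516 W
  P_R5 = (2.096 - 0.9328)²/20 = 0.0676 W
  P_R6 = (0 - 0.9328)²/16 = 0.05438 W
P_total = P_R1 + P_R2 + P_R3 + P_R4 + P_R5 + P_R6 = 0.9361 W

Final answer: 0.9361 W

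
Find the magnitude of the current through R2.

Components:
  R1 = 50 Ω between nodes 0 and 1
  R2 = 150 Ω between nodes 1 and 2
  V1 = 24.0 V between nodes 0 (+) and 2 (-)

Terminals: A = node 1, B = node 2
Nodal analysis, taking node 2 as the 0 V reference.
Source V1 fixes V_0 = 24 V.
KCL at each unknown node (sum of currents leaving = 0; resistances in Ω):
  Node 1: (V_1 - 24)/50 + (V_1 - 0)/150 = 0
Collecting terms: 0.02667 × V_1 = 0.48  =>  V_1 = 18 V
I_R2 = (V_1 - V_2)/R2 = (18 - 0)/150 = 0.12 A
|I_R2| = 0.12 A

Final answer: |I_R2| = 0.12 A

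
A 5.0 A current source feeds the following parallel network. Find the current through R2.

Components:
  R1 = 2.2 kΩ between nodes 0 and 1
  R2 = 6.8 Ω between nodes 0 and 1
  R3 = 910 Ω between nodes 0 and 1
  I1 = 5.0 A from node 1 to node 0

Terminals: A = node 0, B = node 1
All resistors sit directly between nodes 0 and 1, so they are in parallel and share one voltage V; the full source current 5 A splits among them.
1/R_par = 1/2200 + 1/6.8 + 1/910 = 0.1486 S  =>  R_par = 6.729 Ω
V = I × R_par = 5 × 6.729 = 33.64 V
I_R2 = V/R2 = 33.64/6.8 = 4.948 A

Final answer: 4.948 A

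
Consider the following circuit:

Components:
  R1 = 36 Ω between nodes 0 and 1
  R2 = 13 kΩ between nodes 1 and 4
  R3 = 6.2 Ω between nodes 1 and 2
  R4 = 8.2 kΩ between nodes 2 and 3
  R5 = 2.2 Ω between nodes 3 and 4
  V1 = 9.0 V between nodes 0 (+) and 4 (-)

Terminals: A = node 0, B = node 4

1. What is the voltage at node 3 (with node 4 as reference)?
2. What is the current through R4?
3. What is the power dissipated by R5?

Nodal analysis, taking node 4 as the 0 V reference.
Source V1 fixes V_0 = 9 V.
KCL at each unknown node (sum of currents leaving = 0; resistances in Ω):
  Node 1: (V_1 - 9)/36 + (V_1 - 0)/13000 + (V_1 - V_2)/6.2 = 0
  Node 2: (V_2 - V_1)/6.2 + (V_2 - V_3)/8200 = 0
  Node 3: (V_3 - V_2)/8200 + (V_3 - 0)/2.2 = 0
Collecting terms (coefficients in siemens):
  0.1891·V_1 - 0.1613·V_2 = 0.25
  0.1614·V_2 - 0.1613·V_1 - 0.000122·V_3 = 0
  0.4547·V_3 - 0.000122·V_2 = 0
Solving these 3 simultaneous equations (Gaussian elimination) gives:
  V_1 = 8.936 V, V_2 = 8.929 V, V_3 = 0.002395 V
Part 1:
  Read off the nodal solution: V_3 = 0.002395 V
Part 2:
  I_R4 = (V_2 - V_3)/R4 = (8.929 - 0.002395)/8200 = 0.001089 A
  Magnitude: I_R4 = 0.001089 A
Part 3:
  I_R5 = (V_3 - V_4)/R5 = (0.002395 - 0)/2.2 = 0.001089 A
  P_R5 = I_R5² × R5 = (0.001089)² × 2.2 = 0.000002607 W

Final answers:
1. V_3 = 0.002395 V
2. I_R4 = 0.001089 A
3. P_R5 = 2.607e-06 W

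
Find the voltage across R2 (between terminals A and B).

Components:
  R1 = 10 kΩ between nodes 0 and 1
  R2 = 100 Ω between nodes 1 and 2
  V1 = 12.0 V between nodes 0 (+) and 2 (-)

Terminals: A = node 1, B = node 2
R1 and R2 are in series across V1 (node 0 → node 1 → node 2), and the output A–B is taken across R2, so this is a voltage divider.
Series current: I = V1/(R1 + R2) = 12/(10000 + 100) = 12/10100 = 0.001188 A
V_R2 = I × R2 = V1 × R2/(R1 + R2) = 12 × 100/10100 = 0.1188 V

Final answer: 0.1188 V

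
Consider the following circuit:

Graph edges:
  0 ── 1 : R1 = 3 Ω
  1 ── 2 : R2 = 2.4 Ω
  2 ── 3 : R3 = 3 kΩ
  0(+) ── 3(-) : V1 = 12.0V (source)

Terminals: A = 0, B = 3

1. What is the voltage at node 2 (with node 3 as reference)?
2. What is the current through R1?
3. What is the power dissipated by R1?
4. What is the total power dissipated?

Nodal analysis, taking node 3 as the 0 V reference.
Source V1 fixes V_0 = 12 V.
KCL at each unknown node (sum of currents leaving = 0; resistances in Ω):
  Node 1: (V_1 - 12)/3 + (V_1 - V_2)/2.4 = 0
  Node 2: (V_2 - V_1)/2.4 + (V_2 - 0)/3000 = 0
Collecting terms (coefficients in siemens):
  0.75·V_1 - 0.4167·V_2 = 4
  0.417·V_2 - 0.4167·V_1 = 0
Determinant D = (0.75)(0.417) - (-0.4167)(-0.4167) = 0.1391
V_1 = [(4)(0.417) - (-0.4167)(0)]/D = 11.99 V
V_2 = [(0.75)(0) - (4)(-0.4167)]/D = 11.98 V
Part 1:
  Read off the nodal solution: V_2 = 11.98 V
Part 2:
  I_R1 = (V_0 - V_1)/R1 = (12 - 11.99)/3 = 0.003993 A
  Magnitude: I_R1 = 0.003993 A
Part 3:
  I_R1 = (V_0 - V_1)/R1 = (12 - 11.99)/3 = 0.003993 A
  P_R1 = I_R1² × R1 = (0.003993)² × 3 = 0.00004783 W
Part 4:
  Power in each resistor, P = (ΔV)²/R:
    P_R1 = (12 - 11.99)²/3 = 0.00004783 W
    P_R2 = (11.99 - 11.98)²/2.4 = 0.00003826 W
    P_R3 = (11.98 - 0)²/3000 = 0.04783 W
  P_total = P_R1 + P_R2 + P_R3 = 0.04791 W

Final answers:
1. V_2 = 11.98 V
2. I_R1 = 0.003993 A
3. P_R1 = 4.783e-05 W
4. P_total = 0.04791 W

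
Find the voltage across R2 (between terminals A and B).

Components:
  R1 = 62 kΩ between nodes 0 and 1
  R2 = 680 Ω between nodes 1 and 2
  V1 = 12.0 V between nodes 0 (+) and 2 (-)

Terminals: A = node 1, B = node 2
R1 and R2 are in series across V1 (node 0 → node 1 → node 2), and the output A–B is taken across R2, so this is a voltage divider.
Series current: I = V1/(R1 + R2) = 12/(62000 + 680) = 12/62680 = 0.0001914 A
V_R2 = I × R2 = V1 × R2/(R1 + R2) = 12 × 680/62680 = 0.1302 V

Final answer: 0.1302 V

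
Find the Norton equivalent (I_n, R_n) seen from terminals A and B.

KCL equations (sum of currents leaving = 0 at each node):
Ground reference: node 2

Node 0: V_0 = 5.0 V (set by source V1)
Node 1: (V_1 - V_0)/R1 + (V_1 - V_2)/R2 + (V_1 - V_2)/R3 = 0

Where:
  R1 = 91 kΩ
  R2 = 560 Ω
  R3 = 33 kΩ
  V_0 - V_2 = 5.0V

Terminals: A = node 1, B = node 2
Find the Thévenin equivalent first; then I_n = V_th/R_th and R_n = R_th.
Step 1 — V_th is the open-circuit voltage V_A - V_B (nothing connected across the terminals).
Nodal analysis, taking node 2 as the 0 V reference.
Source V1 fixes V_0 = 5 V.
KCL at each unknown node (sum of currents leaving = 0; resistances in Ω):
  Node 1: (V_1 - 5)/91000 + (V_1 - 0)/560 + (V_1 - 0)/33000 = 0
Collecting terms: 0.001827 × V_1 = 0.00005495  =>  V_1 = 0.03007 V
V_th = V_1 - V_2 = 0.03007 - 0 = 0.03007 V
Step 2 — R_th: zero the source — replace V1 by a short circuit (node 2 merges into node 0) — and find the resistance seen between A (node 1) and B (node 0).
Reduce the network between node 1 (A) and node 0 (B) by series/parallel combination:
  Rp1 = R1 ‖ R2 ‖ R3 (parallel, all between nodes 0 and 1) = 1/(1/91000 + 1/560 + 1/33000) = 547.3 Ω
R_th = 547.3 Ω
I_n = V_th/R_th = 0.03007/547.3 = 0.00005495 A, and R_n = R_th = 547.3 Ω

Final answer: I_n = 5.495e-05 A, R_n = 547.3 Ω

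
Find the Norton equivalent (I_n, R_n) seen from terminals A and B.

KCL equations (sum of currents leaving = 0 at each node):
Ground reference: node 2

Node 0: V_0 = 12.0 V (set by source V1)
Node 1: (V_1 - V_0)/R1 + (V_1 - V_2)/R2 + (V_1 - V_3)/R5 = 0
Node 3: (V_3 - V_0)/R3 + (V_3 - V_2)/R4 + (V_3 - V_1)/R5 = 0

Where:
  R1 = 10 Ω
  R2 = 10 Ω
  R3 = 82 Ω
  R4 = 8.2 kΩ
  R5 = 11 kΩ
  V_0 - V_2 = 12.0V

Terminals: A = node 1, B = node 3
Find the Thévenin equivalent first; then I_n = V_th/R_th and R_n = R_th.
Step 1 — V_th is the open-circuit voltage V_A - V_B (nothing connected across the terminals).
Nodal analysis, taking node 2 as the 0 V reference.
Source V1 fixes V_0 = 12 V.
KCL at each unknown node (sum of currents leaving = 0; resistances in Ω):
  Node 1: (V_1 - 12)/10 + (V_1 - 0)/10 + (V_1 - V_3)/11000 = 0
  Node 3: (V_3 - 12)/82 + (V_3 - 0)/8200 + (V_3 - V_1)/11000 = 0
Collecting terms (coefficients in siemens):
  0.2001·V_1 - 0.00009091·V_3 = 1.2
  0.01241·V_3 - 0.00009091·V_1 = 0.1463
Determinant D = (0.2001)(0.01241) - (-0.00009091)(-0.00009091) = 0.002483
V_1 = [(1.2)(0.01241) - (-0.00009091)(0.1463)]/D = 6.003 V
V_3 = [(0.2001)(0.1463) - (1.2)(-0.00009091)]/D = 11.84 V
V_th = V_1 - V_3 = 6.003 - 11.84 = -5.835 V
Step 2 — R_th: zero the source — replace V1 by a short circuit (node 2 merges into node 0) — and find the resistance seen between A (node 1) and B (node 3).
Reduce the network between node 1 (A) and node 3 (B) by series/parallel combination:
  Rp1 = R1 ‖ R2 (parallel, both between nodes 0 and 1) = 1/(1/10 + 1/10) = 5 Ω
  Rp2 = R3 ‖ R4 (parallel, both between nodes 0 and 3) = 1/(1/82 + 1/8200) = 81.19 Ω
  Rs1 = Rp1 + Rp2 (series, joined only at node 0) = 5 + 81.19 = 86.19 Ω
  Rp3 = R5 ‖ Rs1 (parallel, both between nodes 1 and 3) = 1/(1/11000 + 1/86.19) = 85.52 Ω
R_th = 85.52 Ω
I_n = V_th/R_th = -5.835/85.52 = -0.06824 A, and R_n = R_th = 85.52 Ω

Final answer: I_n = -0.06824 A, R_n = 85.52 Ω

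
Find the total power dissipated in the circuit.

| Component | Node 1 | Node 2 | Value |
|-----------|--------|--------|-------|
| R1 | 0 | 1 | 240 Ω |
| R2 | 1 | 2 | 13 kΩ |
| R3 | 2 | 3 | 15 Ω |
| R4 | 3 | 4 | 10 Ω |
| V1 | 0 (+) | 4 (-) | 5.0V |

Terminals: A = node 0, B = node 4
Nodal analysis, taking node 4 as the 0 V reference.
Source V1 fixes V_0 = 5 V.
KCL at each unknown node (sum of currents leaving = 0; resistances in Ω):
  Node 1: (V_1 - 5)/240 + (V_1 - V_2)/13000 = 0
  Node 2: (V_2 - V_1)/13000 + (V_2 - V_3)/15 = 0
  Node 3: (V_3 - V_2)/15 + (V_3 - 0)/10 = 0
Collecting terms (coefficients in siemens):
  0.004244·V_1 - 0.00007692·V_2 = 0.02083
  0.06674·V_2 - 0.00007692·V_1 - 0.06667·V_3 = 0
  0.1667·V_3 - 0.06667·V_2 = 0
Solving these 3 simultaneous equations (Gaussian elimination) gives:
  V_1 = 4.91 V, V_2 = 0.009423 V, V_3 = 0.003769 V
Power in each resistor, P = (ΔV)²/R:
  P_R1 = (5 - 4.91)²/240 = 0.0000341 W
  P_R2 = (4.91 - 0.009423)²/13000 = 0.001847 W
  P_R3 = (0.009423 - 0.003769)²/15 = 0.000002131 W
  P_R4 = (0.003769 - 0)²/10 = 0.000001421 W
P_total = P_R1 + P_R2 + P_R3 + P_R4 = 0.001885 W

Final answer: 0.001885 W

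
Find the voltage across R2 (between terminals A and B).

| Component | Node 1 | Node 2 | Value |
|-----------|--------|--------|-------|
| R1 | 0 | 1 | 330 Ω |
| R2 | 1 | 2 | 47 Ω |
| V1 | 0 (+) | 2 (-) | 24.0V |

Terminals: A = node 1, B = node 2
R1 and R2 are in series across V1 (node 0 → node 1 → node 2), and the output A–B is taken across R2, so this is a voltage divider.
Series current: I = V1/(R1 + R2) = 24/(330 + 47) = 24/377 = 0.06366 A
V_R2 = I × R2 = V1 × R2/(R1 + R2) = 24 × 47/377 = 2.992 V

Final answer: 2.992 V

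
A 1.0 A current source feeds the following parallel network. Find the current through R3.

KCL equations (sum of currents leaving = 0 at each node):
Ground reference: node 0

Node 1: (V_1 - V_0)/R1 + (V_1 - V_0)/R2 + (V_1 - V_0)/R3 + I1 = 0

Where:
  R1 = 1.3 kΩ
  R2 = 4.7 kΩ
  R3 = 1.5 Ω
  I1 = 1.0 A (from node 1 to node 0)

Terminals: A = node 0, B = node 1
All resistors sit directly between nodes 0 and 1, so they are in parallel and share one voltage V; the full source current 1 A splits among them.
1/R_par = 1/1300 + 1/4700 + 1/1.5 = 0.6676 S  =>  R_par = 1.498 Ω
V = I × R_par = 1 × 1.498 = 1.498 V
I_R3 = V/R3 = 1.498/1.5 = 0.9985 A

Final answer: 0.9985 A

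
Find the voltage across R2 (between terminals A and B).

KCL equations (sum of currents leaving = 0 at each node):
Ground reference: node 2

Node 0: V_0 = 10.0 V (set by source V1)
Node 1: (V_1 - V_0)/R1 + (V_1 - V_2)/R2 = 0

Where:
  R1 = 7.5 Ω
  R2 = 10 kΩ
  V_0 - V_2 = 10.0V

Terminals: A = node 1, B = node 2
R1 and R2 are in series across V1 (node 0 → node 1 → node 2), and the output A–B is taken across R2, so this is a voltage divider.
Series current: I = V1/(R1 + R2) = 10/(7.5 + 10000) = 10/10010 = 0.0009993 A
V_R2 = I × R2 = V1 × R2/(R1 + R2) = 10 × 10000/10010 = 9.993 V

Final answer: 9.993 V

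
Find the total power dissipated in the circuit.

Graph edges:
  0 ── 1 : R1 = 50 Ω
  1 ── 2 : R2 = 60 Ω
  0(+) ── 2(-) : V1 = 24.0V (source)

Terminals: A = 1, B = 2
Nodal analysis, taking node 2 as the 0 V reference.
Source V1 fixes V_0 = 24 V.
KCL at each unknown node (sum of currents leaving = 0; resistances in Ω):
  Node 1: (V_1 - 24)/50 + (V_1 - 0)/60 = 0
Collecting terms: 0.03667 × V_1 = 0.48  =>  V_1 = 13.09 V
Power in each resistor, P = (ΔV)²/R:
  P_R1 = (24 - 13.09)²/50 = 2.38 W
  P_R2 = (13.09 - 0)²/60 = 2.856 W
P_total = P_R1 + P_R2 = 5.236 W

Final answer: 5.236 W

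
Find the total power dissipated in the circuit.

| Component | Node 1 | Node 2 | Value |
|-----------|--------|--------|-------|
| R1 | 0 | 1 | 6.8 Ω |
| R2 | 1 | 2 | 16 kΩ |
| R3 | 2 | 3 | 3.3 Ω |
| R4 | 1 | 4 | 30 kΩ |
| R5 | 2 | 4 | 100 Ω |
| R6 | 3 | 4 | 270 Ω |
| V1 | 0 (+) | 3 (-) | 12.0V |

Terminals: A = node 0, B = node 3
Nodal analysis, taking node 3 as the 0 V reference.
Source V1 fixes V_0 = 12 V.
KCL at each unknown node (sum of currents leaving = 0; resistances in Ω):
  Node 1: (V_1 - 12)/6.8 + (V_1 - V_2)/16000 + (V_1 - V_4)/30000 = 0
  Node 2: (V_2 - V_1)/16000 + (V_2 - 0)/3.3 + (V_2 - V_4)/100 = 0
  Node 4: (V_4 - V_1)/30000 + (V_4 - V_2)/100 + (V_4 - 0)/270 = 0
Collecting terms (coefficients in siemens):
  0.1472·V_1 - 0.0000625·V_2 - 0.00003333·V_4 = 1.765
  0.3131·V_2 - 0.0000625·V_1 - 0.01·V_4 = 0
  0.01374·V_4 - 0.00003333·V_1 - 0.01·V_2 = 0
Solving these 3 simultaneous equations (Gaussian elimination) gives:
  V_1 = 11.99 V, V_2 = 0.003402 V, V_4 = 0.03158 V
Power in each resistor, P = (ΔV)²/R:
  P_R1 = (12 - 11.99)²/6.8 = 0.000008962 W
  P_R2 = (11.99 - 0.003402)²/16000 = 0.008983 W
  P_R3 = (0.003402 - 0)²/3.3 = 0.000003508 W
  P_R4 = (11.99 - 0.03158)²/30000 = 0.004769 W
  P_R5 = (0.003402 - 0.03158)²/100 = 0.000007938 W
  P_R6 = (0 - 0.03158)²/270 = 0.000003693 W
P_total = P_R1 + P_R2 + P_R3 + P_R4 + P_R5 + P_R6 = 0.01378 W

Final answer: 0.01378 W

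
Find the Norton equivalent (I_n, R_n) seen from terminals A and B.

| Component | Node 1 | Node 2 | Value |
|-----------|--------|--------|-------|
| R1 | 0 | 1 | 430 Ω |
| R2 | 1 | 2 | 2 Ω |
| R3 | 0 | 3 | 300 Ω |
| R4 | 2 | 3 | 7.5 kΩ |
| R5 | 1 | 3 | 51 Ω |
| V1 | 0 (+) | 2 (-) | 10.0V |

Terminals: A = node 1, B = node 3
Find the Thévenin equivalent first; then I_n = V_th/R_th and R_n = R_th.
Step 1 — V_th is the open-circuit voltage V_A - V_B (nothing connected across the terminals).
Nodal analysis, taking node 2 as the 0 V reference.
Source V1 fixes V_0 = 10 V.
KCL at each unknown node (sum of currents leaving = 0; resistances in Ω):
  Node 1: (V_1 - 10)/430 + (V_1 - 0)/2 + (V_1 - V_3)/51 = 0
  Node 3: (V_3 - 10)/300 + (V_3 - 0)/7500 + (V_3 - V_1)/51 = 0
Collecting terms (coefficients in siemens):
  0.5219·V_1 - 0.01961·V_3 = 0.02326
  0.02307·V_3 - 0.01961·V_1 = 0.03333
Determinant D = (0.5219)(0.02307) - (-0.01961)(-0.01961) = 0.01166
V_1 = [(0.02326)(0.02307) - (-0.01961)(0.03333)]/D = 0.1021 V
V_3 = [(0.5219)(0.03333) - (0.02326)(-0.01961)]/D = 1.531 V
V_th = V_1 - V_3 = 0.1021 - 1.531 = -1.429 V
Step 2 — R_th: zero the source — replace V1 by a short circuit (node 2 merges into node 0) — and find the resistance seen between A (node 1) and B (node 3).
Reduce the network between node 1 (A) and node 3 (B) by series/parallel combination:
  Rp1 = R1 ‖ R2 (parallel, both between nodes 0 and 1) = 1/(1/430 + 1/2) = 1.991 Ω
  Rp2 = R3 ‖ R4 (parallel, both between nodes 0 and 3) = 1/(1/300 + 1/7500) = 288.5 Ω
  Rs1 = Rp1 + Rp2 (series, joined only at node 0) = 1.991 + 288.5 = 290.5 Ω
  Rp3 = R5 ‖ Rs1 (parallel, both between nodes 1 and 3) = 1/(1/51 + 1/290.5) = 43.38 Ω
R_th = 43.38 Ω
I_n = V_th/R_th = -1.429/43.38 = -0.03295 A, and R_n = R_th = 43.38 Ω

Final answer: I_n = -0.03295 A, R_n = 43.38 Ω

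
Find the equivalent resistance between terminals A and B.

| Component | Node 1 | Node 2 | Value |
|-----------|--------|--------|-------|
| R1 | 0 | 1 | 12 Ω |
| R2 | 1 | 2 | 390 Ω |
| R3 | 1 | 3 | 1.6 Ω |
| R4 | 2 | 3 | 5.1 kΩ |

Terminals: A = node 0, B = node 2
Reduce the network between node 0 (A) and node 2 (B) by series/parallel combination:
  Rs1 = R3 + R4 (series, joined only at node 3) = 1.6 + 5100 = 5102 Ω
  Rp1 = R2 ‖ Rs1 (parallel, both between nodes 1 and 2) = 1/(1/390 + 1/5102) = 362.3 Ω
  Rs2 = R1 + Rp1 (series, joined only at node 1) = 12 + 362.3 = 374.3 Ω
R_eq = 374.3 Ω

Final answer: 374.3 Ω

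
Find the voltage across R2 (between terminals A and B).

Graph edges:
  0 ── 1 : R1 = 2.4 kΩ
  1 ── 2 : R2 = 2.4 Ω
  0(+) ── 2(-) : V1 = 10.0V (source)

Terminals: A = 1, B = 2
R1 and R2 are in series across V1 (node 0 → node 1 → node 2), and the output A–B is taken across R2, so this is a voltage divider.
Series current: I = V1/(R1 + R2) = 10/(2400 + 2.4) = 10/2402 = 0.004163 A
V_R2 = I × R2 = V1 × R2/(R1 + R2) = 10 × 2.4/2402 = 0.00999 V

Final answer: 0.00999 V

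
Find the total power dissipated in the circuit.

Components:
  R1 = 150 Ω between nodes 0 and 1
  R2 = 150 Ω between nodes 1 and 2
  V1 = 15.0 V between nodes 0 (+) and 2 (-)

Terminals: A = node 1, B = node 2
Nodal analysis, taking node 2 as the 0 V reference.
Source V1 fixes V_0 = 15 V.
KCL at each unknown node (sum of currents leaving = 0; resistances in Ω):
  Node 1: (V_1 - 15)/150 + (V_1 - 0)/150 = 0
Collecting terms: 0.01333 × V_1 = 0.1  =>  V_1 = 7.5 V
Power in each resistor, P = (ΔV)²/R:
  P_R1 = (15 - 7.5)²/150 = 0.375 W
  P_R2 = (7.5 - 0)²/150 = 0.375 W
P_total = P_R1 + P_R2 = 0.75 W

Final answer: 0.75 W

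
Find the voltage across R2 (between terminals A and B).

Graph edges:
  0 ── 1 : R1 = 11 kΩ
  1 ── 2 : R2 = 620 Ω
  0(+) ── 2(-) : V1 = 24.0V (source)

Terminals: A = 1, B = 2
R1 and R2 are in series across V1 (node 0 → node 1 → node 2), and the output A–B is taken across R2, so this is a voltage divider.
Series current: I = V1/(R1 + R2) = 24/(11000 + 620) = 24/11620 = 0.002065 A
V_R2 = I × R2 = V1 × R2/(R1 + R2) = 24 × 620/11620 = 1.281 V

Final answer: 1.281 V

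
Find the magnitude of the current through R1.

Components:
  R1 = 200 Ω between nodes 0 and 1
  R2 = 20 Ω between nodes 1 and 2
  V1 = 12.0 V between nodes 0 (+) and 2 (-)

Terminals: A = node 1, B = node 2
Nodal analysis, taking node 2 as the 0 V reference.
Source V1 fixes V_0 = 12 V.
KCL at each unknown node (sum of currents leaving = 0; resistances in Ω):
  Node 1: (V_1 - 12)/200 + (V_1 - 0)/20 = 0
Collecting terms: 0.055 × V_1 = 0.06  =>  V_1 = 1.091 V
I_R1 = (V_0 - V_1)/R1 = (12 - 1.091)/200 = 0.05455 A
|I_R1| = 0.05455 A

Final answer: |I_R1| = 0.05455 A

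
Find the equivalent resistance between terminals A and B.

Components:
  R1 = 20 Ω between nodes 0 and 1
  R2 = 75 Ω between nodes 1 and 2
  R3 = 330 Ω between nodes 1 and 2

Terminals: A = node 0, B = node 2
Reduce the network between node 0 (A) and node 2 (B) by series/parallel combination:
  Rp1 = R2 ‖ R3 (parallel, both between nodes 1 and 2) = 1/(1/75 + 1/330) = 61.11 Ω
  Rs1 = R1 + Rp1 (series, joined only at node 1) = 20 + 61.11 = 81.11 Ω
R_eq = 81.11 Ω

Final answer: 81.11 Ω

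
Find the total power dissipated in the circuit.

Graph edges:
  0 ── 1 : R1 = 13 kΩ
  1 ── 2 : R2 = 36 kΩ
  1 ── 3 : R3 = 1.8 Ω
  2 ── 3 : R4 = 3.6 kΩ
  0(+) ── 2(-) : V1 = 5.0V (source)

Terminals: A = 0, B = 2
Nodal analysis, taking node 2 as the 0 V reference.
Source V1 fixes V_0 = 5 V.
KCL at each unknown node (sum of currents leaving = 0; resistances in Ω):
  Node 1: (V_1 - 5)/13000 + (V_1 - 0)/36000 + (V_1 - V_3)/1.8 = 0
  Node 3: (V_3 - V_1)/1.8 + (V_3 - 0)/3600 = 0
Collecting terms (coefficients in siemens):
  0.5557·V_1 - 0.5556·V_3 = 0.0003846
  0.5558·V_3 - 0.5556·V_1 = 0
Determinant D = (0.5557)(0.5558) - (-0.5556)(-0.5556) = 0.0002125
V_1 = [(0.0003846)(0.5558) - (-0.5556)(0)]/D = 1.006 V
V_3 = [(0.5557)(0) - (0.0003846)(-0.5556)]/D = 1.005 V
Power in each resistor, P = (ΔV)²/R:
  P_R1 = (5 - 1.006)²/13000 = 0.001227 W
  P_R2 = (1.006 - 0)²/36000 = 0.00002811 W
  P_R3 = (1.006 - 1.005)²/1.8 = 0.0000001404 W
  P_R4 = (0 - 1.005)²/3600 = 0.0002808 W
P_total = P_R1 + P_R2 + P_R3 + P_R4 = 0.001536 W

Final answer: 0.001536 W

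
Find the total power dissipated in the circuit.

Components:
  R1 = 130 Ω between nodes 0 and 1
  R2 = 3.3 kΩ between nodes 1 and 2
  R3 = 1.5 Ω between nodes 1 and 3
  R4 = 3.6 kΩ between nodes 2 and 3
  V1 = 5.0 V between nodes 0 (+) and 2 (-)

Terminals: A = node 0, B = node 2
Nodal analysis, taking node 2 as the 0 V reference.
Source V1 fixes V_0 = 5 V.
KCL at each unknown node (sum of currents leaving = 0; resistances in Ω):
  Node 1: (V_1 - 5)/130 + (V_1 - 0)/3300 + (V_1 - V_3)/1.5 = 0
  Node 3: (V_3 - V_1)/1.5 + (V_3 - 0)/3600 = 0
Collecting terms (coefficients in siemens):
  0.6747·V_1 - 0.6667·V_3 = 0.03846
  0.6669·V_3 - 0.6667·V_1 = 0
Determinant D = (0.6747)(0.6669) - (-0.6667)(-0.6667) = 0.005518
V_1 = [(0.03846)(0.6669) - (-0.6667)(0)]/D = 4.649 V
V_3 = [(0.6747)(0) - (0.03846)(-0.6667)]/D = 4.647 V
Power in each resistor, P = (ΔV)²/R:
  P_R1 = (5 - 4.649)²/130 = 0.0009475 W
  P_R2 = (4.649 - 0)²/3300 = 0.00655 W
  P_R3 = (4.649 - 4.647)²/1.5 = 0.000002499 W
  P_R4 = (0 - 4.647)²/3600 = 0.005999 W
P_total = P_R1 + P_R2 + P_R3 + P_R4 = 0.0135 W

Final answer: 0.0135 W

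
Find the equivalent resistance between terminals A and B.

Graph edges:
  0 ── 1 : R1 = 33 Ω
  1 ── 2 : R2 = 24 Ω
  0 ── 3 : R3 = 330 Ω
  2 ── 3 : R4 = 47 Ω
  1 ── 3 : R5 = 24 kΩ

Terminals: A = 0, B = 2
The network is not a plain series/parallel combination. Inject a 1 A test current into terminal A (node 0) and return it from terminal B (node 2); then R_eq = V_A / (1 A).
Nodal analysis, taking node 2 as the 0 V reference.
Current source I_test pushes 1 A into node 0 and draws it out of node 2.
KCL at each unknown node (sum of currents leaving = 0; resistances in Ω):
  Node 0: (V_0 - V_1)/33 + (V_0 - V_3)/330 - 1 = 0
  Node 1: (V_1 - V_0)/33 + (V_1 - 0)/24 + (V_1 - V_3)/24000 = 0
  Node 3: (V_3 - V_0)/330 + (V_3 - V_1)/24000 + (V_3 - 0)/47 = 0
Collecting terms (coefficients in siemens):
  0.03333·V_0 - 0.0303·V_1 - 0.00303·V_3 = 1
  0.07201·V_1 - 0.0303·V_0 - 0.00004167·V_3 = 0
  0.02435·V_3 - 0.00303·V_0 - 0.00004167·V_1 = 0
Solving these 3 simultaneous equations (Gaussian elimination) gives:
  V_0 = 49.5 V, V_1 = 20.84 V, V_3 = 6.197 V
R_eq = V_0 / 1 A = 49.5 Ω

Final answer: 49.5 Ω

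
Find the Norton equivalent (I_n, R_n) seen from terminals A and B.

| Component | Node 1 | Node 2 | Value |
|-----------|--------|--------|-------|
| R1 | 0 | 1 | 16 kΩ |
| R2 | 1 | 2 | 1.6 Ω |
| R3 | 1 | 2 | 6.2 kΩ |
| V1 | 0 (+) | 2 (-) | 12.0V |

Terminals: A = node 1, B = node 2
Find the Thévenin equivalent first; then I_n = V_th/R_th and R_n = R_th.
Step 1 — V_th is the open-circuit voltage V_A - V_B (nothing connected across the terminals).
Nodal analysis, taking node 2 as the 0 V reference.
Source V1 fixes V_0 = 12 V.
KCL at each unknown node (sum of currents leaving = 0; resistances in Ω):
  Node 1: (V_1 - 12)/16000 + (V_1 - 0)/1.6 + (V_1 - 0)/6200 = 0
Collecting terms: 0.6252 × V_1 = 0.00075  =>  V_1 = 0.0012 V
V_th = V_1 - V_2 = 0.0012 - 0 = 0.0012 V
Step 2 — R_th: zero the source — replace V1 by a short circuit (node 2 merges into node 0) — and find the resistance seen between A (node 1) and B (node 0).
Reduce the network between node 1 (A) and node 0 (B) by series/parallel combination:
  Rp1 = R1 ‖ R2 ‖ R3 (parallel, all between nodes 0 and 1) = 1/(1/16000 + 1/1.6 + 1/6200) = 1.599 Ω
R_th = 1.599 Ω
I_n = V_th/R_th = 0.0012/1.599 = 0.00075 A, and R_n = R_th = 1.599 Ω

Final answer: I_n = 0.00075 A, R_n = 1.599 Ω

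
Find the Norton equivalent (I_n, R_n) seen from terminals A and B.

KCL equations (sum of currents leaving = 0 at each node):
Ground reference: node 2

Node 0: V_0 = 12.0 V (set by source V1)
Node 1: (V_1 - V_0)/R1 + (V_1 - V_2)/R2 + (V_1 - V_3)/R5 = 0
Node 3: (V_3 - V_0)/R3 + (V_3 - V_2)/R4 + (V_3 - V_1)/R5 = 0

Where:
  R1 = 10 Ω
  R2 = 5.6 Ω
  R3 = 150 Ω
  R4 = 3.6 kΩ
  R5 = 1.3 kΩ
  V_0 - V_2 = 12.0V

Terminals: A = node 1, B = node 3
Find the Thévenin equivalent first; then I_n = V_th/R_th and R_n = R_th.
Step 1 — V_th is the open-circuit voltage V_A - V_B (nothing connected across the terminals).
Nodal analysis, taking node 2 as the 0 V reference.
Source V1 fixes V_0 = 12 V.
KCL at each unknown node (sum of currents leaving = 0; resistances in Ω):
  Node 1: (V_1 - 12)/10 + (V_1 - 0)/5.6 + (V_1 - V_3)/1300 = 0
  Node 3: (V_3 - 12)/150 + (V_3 - 0)/3600 + (V_3 - V_1)/1300 = 0
Collecting terms (coefficients in siemens):
  0.2793·V_1 - 0.0007692·V_3 = 1.2
  0.007714·V_3 - 0.0007692·V_1 = 0.08
Determinant D = (0.2793)(0.007714) - (-0.0007692)(-0.0007692) = 0.002154
V_1 = [(1.2)(0.007714) - (-0.0007692)(0.08)]/D = 4.326 V
V_3 = [(0.2793)(0.08) - (1.2)(-0.0007692)]/D = 10.8 V
V_th = V_1 - V_3 = 4.326 - 10.8 = -6.477 V
Step 2 — R_th: zero the source — replace V1 by a short circuit (node 2 merges into node 0) — and find the resistance seen between A (node 1) and B (node 3).
Reduce the network between node 1 (A) and node 3 (B) by series/parallel combination:
  Rp1 = R1 ‖ R2 (parallel, both between nodes 0 and 1) = 1/(1/10 + 1/5.6) = 3.59 Ω
  Rp2 = R3 ‖ R4 (parallel, both between nodes 0 and 3) = 1/(1/150 + 1/3600) = 144 Ω
  Rs1 = Rp1 + Rp2 (series, joined only at node 0) = 3.59 + 144 = 147.6 Ω
  Rp3 = R5 ‖ Rs1 (parallel, both between nodes 1 and 3) = 1/(1/1300 + 1/147.6) = 132.5 Ω
R_th = 132.5 Ω
I_n = V_th/R_th = -6.477/132.5 = -0.04887 A, and R_n = R_th = 132.5 Ω

Final answer: I_n = -0.04887 A, R_n = 132.5 Ω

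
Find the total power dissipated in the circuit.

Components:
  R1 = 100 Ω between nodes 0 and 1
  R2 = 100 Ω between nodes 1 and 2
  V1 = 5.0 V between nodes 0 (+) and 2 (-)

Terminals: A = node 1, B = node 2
Nodal analysis, taking node 2 as the 0 V reference.
Source V1 fixes V_0 = 5 V.
KCL at each unknown node (sum of currents leaving = 0; resistances in Ω):
  Node 1: (V_1 - 5)/100 + (V_1 - 0)/100 = 0
Collecting terms: 0.02 × V_1 = 0.05  =>  V_1 = 2.5 V
Power in each resistor, P = (ΔV)²/R:
  P_R1 = (5 - 2.5)²/100 = 0.0625 W
  P_R2 = (2.5 - 0)²/100 = 0.0625 W
P_total = P_R1 + P_R2 = 0.125 W

Final answer: 0.125 W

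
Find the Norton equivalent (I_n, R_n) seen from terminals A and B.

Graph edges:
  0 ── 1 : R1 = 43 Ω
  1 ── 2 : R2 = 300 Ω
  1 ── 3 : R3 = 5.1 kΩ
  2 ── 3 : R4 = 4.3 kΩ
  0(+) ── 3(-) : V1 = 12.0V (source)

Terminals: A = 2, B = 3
Find the Thévenin equivalent first; then I_n = V_th/R_th and R_n = R_th.
Step 1 — V_th is the open-circuit voltage V_A - V_B (nothing connected across the terminals).
Nodal analysis, taking node 3 as the 0 V reference.
Source V1 fixes V_0 = 12 V.
KCL at each unknown node (sum of currents leaving = 0; resistances in Ω):
  Node 1: (V_1 - 12)/43 + (V_1 - V_2)/300 + (V_1 - 0)/5100 = 0
  Node 2: (V_2 - V_1)/300 + (V_2 - 0)/4300 = 0
Collecting terms (coefficients in siemens):
  0.02679·V_1 - 0.003333·V_2 = 0.2791
  0.003566·V_2 - 0.003333·V_1 = 0
Determinant D = (0.02679)(0.003566) - (-0.003333)(-0.003333) = 0.0000844
V_1 = [(0.2791)(0.003566) - (-0.003333)(0)]/D = 11.79 V
V_2 = [(0.02679)(0) - (0.2791)(-0.003333)]/D = 11.02 V
V_th = V_2 - V_3 = 11.02 - 0 = 11.02 V
Step 2 — R_th: zero the source — replace V1 by a short circuit (node 3 merges into node 0) — and find the resistance seen between A (node 2) and B (node 0).
Reduce the network between node 2 (A) and node 0 (B) by series/parallel combination:
  Rp1 = R1 ‖ R3 (parallel, both between nodes 0 and 1) = 1/(1/43 + 1/5100) = 42.64 Ω
  Rs1 = R2 + Rp1 (series, joined only at node 1) = 300 + 42.64 = 342.6 Ω
  Rp2 = R4 ‖ Rs1 (parallel, both between nodes 0 and 2) = 1/(1/4300 + 1/342.6) = 317.4 Ω
R_th = 317.4 Ω
I_n = V_th/R_th = 11.02/317.4 = 0.03473 A, and R_n = R_th = 317.4 Ω

Final answer: I_n = 0.03473 A, R_n = 317.4 Ω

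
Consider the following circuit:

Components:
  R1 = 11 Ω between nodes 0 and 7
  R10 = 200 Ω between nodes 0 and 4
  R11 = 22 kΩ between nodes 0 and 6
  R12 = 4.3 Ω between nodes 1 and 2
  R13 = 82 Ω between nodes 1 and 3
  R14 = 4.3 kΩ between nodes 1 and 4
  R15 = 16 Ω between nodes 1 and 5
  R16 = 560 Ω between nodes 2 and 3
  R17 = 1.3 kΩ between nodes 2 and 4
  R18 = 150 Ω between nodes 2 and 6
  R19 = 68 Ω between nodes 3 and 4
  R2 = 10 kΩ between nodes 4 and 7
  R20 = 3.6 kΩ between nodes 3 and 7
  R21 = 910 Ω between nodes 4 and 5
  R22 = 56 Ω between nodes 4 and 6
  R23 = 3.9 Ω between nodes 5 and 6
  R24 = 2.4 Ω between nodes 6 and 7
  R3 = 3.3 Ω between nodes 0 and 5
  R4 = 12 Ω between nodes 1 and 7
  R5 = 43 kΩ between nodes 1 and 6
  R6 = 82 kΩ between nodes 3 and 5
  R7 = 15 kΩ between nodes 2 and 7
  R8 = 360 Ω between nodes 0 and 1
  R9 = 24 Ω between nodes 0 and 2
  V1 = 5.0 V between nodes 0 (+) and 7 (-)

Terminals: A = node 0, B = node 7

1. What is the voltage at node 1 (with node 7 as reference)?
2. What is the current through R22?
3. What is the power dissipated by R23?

Nodal analysis, taking node 7 as the 0 V reference.
Source V1 fixes V_0 = 5 V.
KCL at each unknown node (sum of currents leaving = 0; resistances in Ω):
  Node 1: (V_1 - 0)/12 + (V_1 - V_6)/43000 + (V_1 - 5)/360 + (V_1 - V_2)/4.3 + (V_1 - V_3)/82 + (V_1 - V_4)/4300 + (V_1 - V_5)/16 = 0
  Node 2: (V_2 - 0)/15000 + (V_2 - 5)/24 + (V_2 - V_1)/4.3 + (V_2 - V_3)/560 + (V_2 - V_4)/1300 + (V_2 - V_6)/150 = 0
  Node 3: (V_3 - V_5)/82000 + (V_3 - V_1)/82 + (V_3 - V_2)/560 + (V_3 - V_4)/68 + (V_3 - 0)/3600 = 0
  Node 4: (V_4 - 0)/10000 + (V_4 - 5)/200 + (V_4 - V_1)/4300 + (V_4 - V_2)/1300 + (V_4 - V_3)/68 + (V_4 - V_5)/910 + (V_4 - V_6)/56 = 0
  Node 5: (V_5 - 5)/3.3 + (V_5 - V_3)/82000 + (V_5 - V_1)/16 + (V_5 - V_4)/910 + (V_5 - V_6)/3.9 = 0
  Node 6: (V_6 - V_1)/43000 + (V_6 - 5)/22000 + (V_6 - V_2)/150 + (V_6 - V_4)/56 + (V_6 - V_5)/3.9 + (V_6 - 0)/2.4 = 0
Collecting terms (coefficients in siemens):
  0.3936·V_1 - 0.2326·V_2 - 0.0122·V_3 - 0.0002326·V_4 - 0.0625·V_5 - 0.00002326·V_6 = 0.01389
  0.2835·V_2 - 0.2326·V_1 - 0.001786·V_3 - 0.0007692·V_4 - 0.006667·V_6 = 0.2083
  0.02898·V_3 - 0.0122·V_1 - 0.001786·V_2 - 0.01471·V_4 - 0.0000122·V_5 = 0
  0.03976·V_4 - 0.0002326·V_1 - 0.0007692·V_2 - 0.01471·V_3 - 0.001099·V_5 - 0.01786·V_6 = 0.025
  0.6231·V_5 - 0.0625·V_1 - 0.0000122·V_3 - 0.001099·V_4 - 0.2564·V_6 = 1.515
  0.6977·V_6 - 0.00002326·V_1 - 0.006667·V_2 - 0.01786·V_4 - 0.2564·V_5 = 0.0002273
Solving these 6 simultaneous equations (Gaussian elimination) gives:
  V_1 = 2.065 V, V_2 = 2.477 V, V_3 = 2.091 V, V_4 = 2.104 V
  V_5 = 3.151 V, V_6 = 1.236 V
Part 1:
  Read off the nodal solution: V_1 = 2.065 V
Part 2:
  I_R22 = (V_4 - V_6)/R22 = (2.104 - 1.236)/56 = 0.0155 A
  Magnitude: I_R22 = 0.0155 A
Part 3:
  I_R23 = (V_5 - V_6)/R23 = (3.151 - 1.236)/3.9 = 0.4911 A
  P_R23 = I_R23² × R23 = (0.4911)² × 3.9 = 0.9406 W

Final answers:
1. V_1 = 2.065 V
2. I_R22 = 0.0155 A
3. P_R23 = 0.9406 W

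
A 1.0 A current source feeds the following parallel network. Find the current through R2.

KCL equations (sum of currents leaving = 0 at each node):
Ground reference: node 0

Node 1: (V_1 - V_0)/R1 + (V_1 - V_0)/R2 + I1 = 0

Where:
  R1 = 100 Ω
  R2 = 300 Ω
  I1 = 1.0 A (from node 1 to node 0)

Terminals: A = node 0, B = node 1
All resistors sit directly between nodes 0 and 1, so they are in parallel and share one voltage V; the full source current 1 A splits among them.
1/R_par = 1/100 + 1/300 = 0.01333 S  =>  R_par = 75 Ω
V = I × R_par = 1 × 75 = 75 V
I_R2 = V/R2 = 75/300 = 0.25 A

Final answer: 0.25 A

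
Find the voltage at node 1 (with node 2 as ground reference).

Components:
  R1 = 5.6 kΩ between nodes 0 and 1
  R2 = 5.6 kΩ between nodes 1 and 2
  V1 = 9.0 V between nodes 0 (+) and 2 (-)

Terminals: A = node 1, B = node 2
Nodal analysis, taking node 2 as the 0 V reference.
Source V1 fixes V_0 = 9 V.
KCL at each unknown node (sum of currents leaving = 0; resistances in Ω):
  Node 1: (V_1 - 9)/5600 + (V_1 - 0)/5600 = 0
Collecting terms: 0.0003571 × V_1 = 0.001607  =>  V_1 = 4.5 V
The requested potential is V_1 = 4.5 V.

Final answer: V_1 = 4.5 V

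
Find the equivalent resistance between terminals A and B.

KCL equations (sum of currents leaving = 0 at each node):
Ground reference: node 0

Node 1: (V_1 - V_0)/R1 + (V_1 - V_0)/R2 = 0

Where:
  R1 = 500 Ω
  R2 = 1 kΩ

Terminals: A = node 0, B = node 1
Reduce the network between node 0 (A) and node 1 (B) by series/parallel combination:
  Rp1 = R1 ‖ R2 (parallel, both between nodes 0 and 1) = 1/(1/500 + 1/1000) = 333.3 Ω
R_eq = 333.3 Ω

Final answer: 333.3 Ω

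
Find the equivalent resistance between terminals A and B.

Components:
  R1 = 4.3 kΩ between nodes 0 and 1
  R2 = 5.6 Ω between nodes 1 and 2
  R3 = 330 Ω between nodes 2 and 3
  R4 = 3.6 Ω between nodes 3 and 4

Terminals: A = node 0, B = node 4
Reduce the network between node 0 (A) and node 4 (B) by series/parallel combination:
  Rs1 = R1 + R2 (series, joined only at node 1) = 4300 + 5.6 = 4306 Ω
  Rs2 = R3 + Rs1 (series, joined only at node 2) = 330 + 4306 = 4636 Ω
  Rs3 = R4 + Rs2 (series, joined only at node 3) = 3.6 + 4636 = 4639 Ω
R_eq = 4.639 kΩ

Final answer: 4.639 kΩ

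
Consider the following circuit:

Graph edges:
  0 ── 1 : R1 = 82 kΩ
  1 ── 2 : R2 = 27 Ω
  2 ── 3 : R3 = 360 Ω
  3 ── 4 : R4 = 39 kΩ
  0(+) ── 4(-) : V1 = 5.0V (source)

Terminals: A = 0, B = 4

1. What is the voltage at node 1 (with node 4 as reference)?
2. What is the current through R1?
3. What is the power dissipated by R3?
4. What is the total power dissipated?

Nodal analysis, taking node 4 as the 0 V reference.
Source V1 fixes V_0 = 5 V.
KCL at each unknown node (sum of currents leaving = 0; resistances in Ω):
  Node 1: (V_1 - 5)/82000 + (V_1 - V_2)/27 = 0
  Node 2: (V_2 - V_1)/27 + (V_2 - V_3)/360 = 0
  Node 3: (V_3 - V_2)/360 + (V_3 - 0)/39000 = 0
Collecting terms (coefficients in siemens):
  0.03705·V_1 - 0.03704·V_2 = 0.00006098
  0.03981·V_2 - 0.03704·V_1 - 0.002778·V_3 = 0
  0.002803·V_3 - 0.002778·V_2 = 0
Solving these 3 simultaneous equations (Gaussian elimination) gives:
  V_1 = 1.622 V, V_2 = 1.621 V, V_3 = 1.606 V
Part 1:
  Read off the nodal solution: V_1 = 1.622 V
Part 2:
  I_R1 = (V_0 - V_1)/R1 = (5 - 1.622)/82000 = 0.00004119 A
  Magnitude: I_R1 = 0.00004119 A
Part 3:
  I_R3 = (V_2 - V_3)/R3 = (1.621 - 1.606)/360 = 0.00004119 A
  P_R3 = I_R3² × R3 = (0.00004119)² × 360 = 0.0000006108 W
Part 4:
  Power in each resistor, P = (ΔV)²/R:
    P_R1 = (5 - 1.622)²/82000 = 0.0001391 W
    P_R2 = (1.622 - 1.621)²/27 = 0.00000004581 W
    P_R3 = (1.621 - 1.606)²/360 = 0.0000006108 W
    P_R4 = (1.606 - 0)²/39000 = 0.00006617 W
  P_total = P_R1 + P_R2 + P_R3 + P_R4 = 0.000206 W

Final answers:
1. V_1 = 1.622 V
2. I_R1 = 4.119e-05 A
3. P_R3 = 6.108e-07 W
4. P_total = 0.000206 W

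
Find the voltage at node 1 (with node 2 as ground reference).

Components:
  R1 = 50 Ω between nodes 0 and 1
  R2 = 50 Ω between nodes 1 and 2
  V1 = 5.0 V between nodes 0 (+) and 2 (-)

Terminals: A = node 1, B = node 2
Nodal analysis, taking node 2 as the 0 V reference.
Source V1 fixes V_0 = 5 V.
KCL at each unknown node (sum of currents leaving = 0; resistances in Ω):
  Node 1: (V_1 - 5)/50 + (V_1 - 0)/50 = 0
Collecting terms: 0.04 × V_1 = 0.1  =>  V_1 = 2.5 V
The requested potential is V_1 = 2.5 V.

Final answer: V_1 = 2.5 V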